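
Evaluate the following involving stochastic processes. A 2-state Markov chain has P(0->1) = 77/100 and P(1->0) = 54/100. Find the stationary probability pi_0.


Stationary distribution: pi_0 = p10/(p01+p10), pi_1 = p01/(p01+p10)
p01 = 0.7700, p10 = 0.5400
pi_0 = 0.4122

0.4122


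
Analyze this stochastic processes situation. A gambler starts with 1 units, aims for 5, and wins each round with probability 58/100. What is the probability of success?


Gambler's ruin formula:
r = q/p = 0.4200/0.5800 = 0.7241
P(win) = (1 - r^i)/(1 - r^N)
= (1 - 0.7241^1)/(1 - 0.7241^5)
= 0.3444

0.3444


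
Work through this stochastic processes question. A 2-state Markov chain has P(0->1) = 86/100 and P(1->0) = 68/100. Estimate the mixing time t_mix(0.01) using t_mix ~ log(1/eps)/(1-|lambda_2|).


lambda_2 = |1 - p01 - p10| = |1 - 0.8600 - 0.6800| = 0.5400
t_mix ~ log(1/eps)/(1 - |lambda_2|)
= log(100)/(1 - 0.5400) = 4.6052/0.4600
= 10.0112

10.0112


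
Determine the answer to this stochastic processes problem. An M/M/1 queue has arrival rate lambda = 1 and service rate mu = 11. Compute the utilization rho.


rho = lambda/mu
= 1/11
= 0.0909

0.0909


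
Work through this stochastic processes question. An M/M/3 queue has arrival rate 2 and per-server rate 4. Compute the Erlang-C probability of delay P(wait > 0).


a = lambda/mu = 0.5000
rho = a/c = 0.1667
Erlang-C formula applied:
C(c,a) = 0.0152

0.0152


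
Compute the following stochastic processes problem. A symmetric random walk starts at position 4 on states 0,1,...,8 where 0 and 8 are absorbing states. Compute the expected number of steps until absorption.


For symmetric RW on 0,...,N with absorbing barriers, E(i) = i*(N-i)
E(4) = 4 * 4 = 16

16


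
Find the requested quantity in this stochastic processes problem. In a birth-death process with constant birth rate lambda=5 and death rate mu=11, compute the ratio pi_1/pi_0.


For birth-death process, pi_n/pi_0 = (lambda/mu)^n
= (5/11)^1
= 0.4545

0.4545


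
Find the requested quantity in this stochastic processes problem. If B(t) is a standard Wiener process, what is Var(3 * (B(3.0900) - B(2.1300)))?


Var(alpha*(B(t)-B(s))) = alpha^2 * (t-s)
= 3^2 * (3.0900 - 2.1300)
= 9 * 0.9600
= 8.6400

8.6400


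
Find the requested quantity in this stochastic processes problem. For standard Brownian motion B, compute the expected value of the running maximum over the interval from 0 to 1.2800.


E(max B(s)) = sqrt(2t/pi)
= sqrt(2*1.2800/pi)
= sqrt(0.8149)
= 0.9027

0.9027


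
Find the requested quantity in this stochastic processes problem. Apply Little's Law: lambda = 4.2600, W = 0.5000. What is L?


Little's Law: L = lambda * W
= 4.2600 * 0.5000
= 2.1300

2.1300


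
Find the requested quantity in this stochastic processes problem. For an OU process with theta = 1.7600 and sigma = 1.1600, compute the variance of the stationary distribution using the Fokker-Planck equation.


Stationary variance = sigma^2 / (2*theta)
= 1.1600^2 / (2*1.7600)
= 1.3456 / 3.5200
= 0.3823

0.3823


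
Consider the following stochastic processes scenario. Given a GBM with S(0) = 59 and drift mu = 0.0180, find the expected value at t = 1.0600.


E[S(t)] = S(0) * exp(mu * t)
= 59 * exp(0.0180 * 1.0600)
= 59 * 1.0193
= 60.1365

60.1365


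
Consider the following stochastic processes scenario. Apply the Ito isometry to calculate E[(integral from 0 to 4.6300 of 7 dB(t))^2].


By Ito isometry: E[(int f dB)^2] = int f^2 dt
= 7^2 * 4.6300
= 49 * 4.6300 = 226.8700

226.8700


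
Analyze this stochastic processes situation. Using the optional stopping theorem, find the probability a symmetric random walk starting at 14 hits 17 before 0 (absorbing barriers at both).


By optional stopping theorem: E(M at tau) = M(0) = 14
P(hit 17)*17 + P(hit 0)*0 = 14
P(hit 17) = (14 - 0)/(17 - 0) = 14/17 = 0.8235

0.8235


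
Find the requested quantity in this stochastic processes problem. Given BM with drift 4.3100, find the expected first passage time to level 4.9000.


Expected first passage time = a/mu
= 4.9000/4.3100
= 1.1369

1.1369


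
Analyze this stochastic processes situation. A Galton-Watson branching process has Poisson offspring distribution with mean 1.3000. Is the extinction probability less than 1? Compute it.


Since mu = 1.3000 > 1, extinction prob q < 1.
Solve s = exp(mu*(s-1)) iteratively.
q = 0.5770

0.5770


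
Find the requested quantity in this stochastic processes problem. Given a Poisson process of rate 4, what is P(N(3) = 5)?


P(N(t)=k) = (lambda*t)^k * exp(-lambda*t) / k!
lambda*t = 12
= 12^5 * exp(-12) / 5!
= 248832 * 6.1442e-06 / 120
= 0.0127

0.0127


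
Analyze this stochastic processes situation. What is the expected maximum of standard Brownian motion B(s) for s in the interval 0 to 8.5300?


E(max B(s)) = sqrt(2t/pi)
= sqrt(2*8.5300/pi)
= sqrt(5.4304)
= 2.3303

2.3303


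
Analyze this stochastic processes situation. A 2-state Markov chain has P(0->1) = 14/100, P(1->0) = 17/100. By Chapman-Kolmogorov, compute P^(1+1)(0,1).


P^2 = P^1 * P^1
Computing via matrix multiplication of the transition matrix.
Entry (0,1) of P^2 = 0.2366

0.2366


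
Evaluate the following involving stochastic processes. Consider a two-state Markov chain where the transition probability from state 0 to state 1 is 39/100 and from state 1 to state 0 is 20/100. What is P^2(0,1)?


Computing P^2 by matrix multiplication.
P = [[0.6100, 0.3900], [0.2000, 0.8000]]
After raising P to the power 2:
P^2(0,1) = 0.5499

0.5499


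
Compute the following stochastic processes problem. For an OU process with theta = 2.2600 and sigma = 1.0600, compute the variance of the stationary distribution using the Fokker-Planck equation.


Stationary variance = sigma^2 / (2*theta)
= 1.0600^2 / (2*2.2600)
= 1.1236 / 4.5200
= 0.2486

0.2486


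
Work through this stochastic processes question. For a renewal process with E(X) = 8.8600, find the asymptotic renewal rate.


Long-run renewal rate = 1/E(X)
= 1/8.8600
= 0.1129

0.1129


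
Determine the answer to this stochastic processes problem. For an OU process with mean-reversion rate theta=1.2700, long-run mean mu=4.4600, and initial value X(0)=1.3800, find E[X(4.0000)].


E[X(t)] = mu + (X(0) - mu)*exp(-theta*t)
= 4.4600 + (1.3800 - 4.4600)*exp(-1.2700*4.0000)
= 4.4600 + -3.0800 * 0.0062
= 4.4408

4.4408


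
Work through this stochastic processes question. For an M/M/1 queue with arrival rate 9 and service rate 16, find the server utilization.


rho = lambda/mu
= 9/16
= 0.5625

0.5625


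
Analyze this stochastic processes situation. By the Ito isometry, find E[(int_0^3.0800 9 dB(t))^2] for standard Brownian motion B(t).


By Ito isometry: E[(int f dB)^2] = int f^2 dt
= 9^2 * 3.0800
= 81 * 3.0800 = 249.4800

249.4800


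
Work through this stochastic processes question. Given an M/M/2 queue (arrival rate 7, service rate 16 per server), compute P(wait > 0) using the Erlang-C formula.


a = lambda/mu = 0.4375
rho = a/c = 0.2188
Erlang-C formula applied:
C(c,a) = 0.0785

0.0785


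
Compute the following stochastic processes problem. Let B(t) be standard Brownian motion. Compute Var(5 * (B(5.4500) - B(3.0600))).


Var(alpha*(B(t)-B(s))) = alpha^2 * (t-s)
= 5^2 * (5.4500 - 3.0600)
= 25 * 2.3900
= 59.7500

59.7500


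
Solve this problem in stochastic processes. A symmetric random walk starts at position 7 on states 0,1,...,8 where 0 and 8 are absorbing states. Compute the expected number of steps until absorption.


For symmetric RW on 0,...,N with absorbing barriers, E(i) = i*(N-i)
E(7) = 7 * 1 = 7

7


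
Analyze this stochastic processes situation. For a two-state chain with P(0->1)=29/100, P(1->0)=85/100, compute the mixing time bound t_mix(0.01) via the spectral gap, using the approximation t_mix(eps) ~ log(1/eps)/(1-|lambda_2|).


lambda_2 = |1 - p01 - p10| = |1 - 0.2900 - 0.8500| = 0.1400
t_mix ~ log(1/eps)/(1 - |lambda_2|)
= log(100)/(1 - 0.1400) = 4.6052/0.8600
= 5.3548

5.3548


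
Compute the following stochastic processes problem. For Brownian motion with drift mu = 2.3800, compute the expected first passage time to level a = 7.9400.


Expected first passage time = a/mu
= 7.9400/2.3800
= 3.3361

3.3361


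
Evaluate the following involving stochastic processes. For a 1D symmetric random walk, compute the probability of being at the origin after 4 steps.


P(S(4) = 0) = C(4,2) / 4^2
= 6 / 16
= 0.3750

0.3750


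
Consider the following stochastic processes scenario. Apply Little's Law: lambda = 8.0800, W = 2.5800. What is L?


Little's Law: L = lambda * W
= 8.0800 * 2.5800
= 20.8464

20.8464


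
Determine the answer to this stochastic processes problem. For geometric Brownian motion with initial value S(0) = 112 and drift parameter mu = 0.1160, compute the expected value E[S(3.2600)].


E[S(t)] = S(0) * exp(mu * t)
= 112 * exp(0.1160 * 3.2600)
= 112 * 1.4596
= 163.4748

163.4748


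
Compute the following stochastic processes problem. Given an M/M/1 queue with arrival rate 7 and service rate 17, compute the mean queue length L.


rho = 7/17 = 0.4118
L = rho/(1-rho)
= 0.4118/0.5882
= 0.7000

0.7000


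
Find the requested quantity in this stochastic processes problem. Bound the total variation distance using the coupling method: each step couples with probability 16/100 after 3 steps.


TV distance bound <= (1-delta)^n
= (1 - 0.1600)^3
= 0.8400^3
= 0.5927

0.5927


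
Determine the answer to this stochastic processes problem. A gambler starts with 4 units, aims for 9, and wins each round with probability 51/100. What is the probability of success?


Gambler's ruin formula:
r = q/p = 0.4900/0.5100 = 0.9608
P(win) = (1 - r^i)/(1 - r^N)
= (1 - 0.9608^4)/(1 - 0.9608^9)
= 0.4891

0.4891


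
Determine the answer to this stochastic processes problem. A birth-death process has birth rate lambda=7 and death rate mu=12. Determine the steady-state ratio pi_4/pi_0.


For birth-death process, pi_n/pi_0 = (lambda/mu)^n
= (7/12)^4
= 0.1158

0.1158


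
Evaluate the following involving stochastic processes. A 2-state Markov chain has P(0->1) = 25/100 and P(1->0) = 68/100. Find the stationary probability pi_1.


Stationary distribution: pi_0 = p10/(p01+p10), pi_1 = p01/(p01+p10)
p01 = 0.2500, p10 = 0.6800
pi_1 = 0.2688

0.2688


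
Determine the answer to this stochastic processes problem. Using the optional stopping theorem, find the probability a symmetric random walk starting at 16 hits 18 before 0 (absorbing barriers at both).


By optional stopping theorem: E(M at tau) = M(0) = 16
P(hit 18)*18 + P(hit 0)*0 = 16
P(hit 18) = (16 - 0)/(18 - 0) = 8/9 = 0.8889

0.8889


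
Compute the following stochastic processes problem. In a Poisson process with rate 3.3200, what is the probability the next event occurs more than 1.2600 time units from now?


P(X > t) = exp(-lambda * t)
= exp(-3.3200 * 1.2600)
= exp(-4.1832) = 0.0152

0.0152


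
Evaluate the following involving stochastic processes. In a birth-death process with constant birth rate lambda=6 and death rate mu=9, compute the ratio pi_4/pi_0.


For birth-death process, pi_n/pi_0 = (lambda/mu)^n
= (6/9)^4
= 0.1975

0.1975


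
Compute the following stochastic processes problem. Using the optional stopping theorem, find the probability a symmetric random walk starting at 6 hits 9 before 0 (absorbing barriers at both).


By optional stopping theorem: E(M at tau) = M(0) = 6
P(hit 9)*9 + P(hit 0)*0 = 6
P(hit 9) = (6 - 0)/(9 - 0) = 2/3 = 0.6667

0.6667


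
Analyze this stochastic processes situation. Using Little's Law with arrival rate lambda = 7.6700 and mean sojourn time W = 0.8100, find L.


Little's Law: L = lambda * W
= 7.6700 * 0.8100
= 6.2127

6.2127


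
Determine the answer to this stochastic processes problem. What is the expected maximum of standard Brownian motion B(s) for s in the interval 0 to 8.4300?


E(max B(s)) = sqrt(2t/pi)
= sqrt(2*8.4300/pi)
= sqrt(5.3667)
= 2.3166

2.3166


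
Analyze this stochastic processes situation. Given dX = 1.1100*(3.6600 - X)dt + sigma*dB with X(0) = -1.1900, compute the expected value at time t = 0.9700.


E[X(t)] = mu + (X(0) - mu)*exp(-theta*t)
= 3.6600 + (-1.1900 - 3.6600)*exp(-1.1100*0.9700)
= 3.6600 + -4.8500 * 0.3407
= 2.0075

2.0075


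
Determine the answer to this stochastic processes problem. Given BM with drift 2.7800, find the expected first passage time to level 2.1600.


Expected first passage time = a/mu
= 2.1600/2.7800
= 0.7770

0.7770


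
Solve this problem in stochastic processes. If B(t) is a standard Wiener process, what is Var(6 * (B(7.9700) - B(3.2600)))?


Var(alpha*(B(t)-B(s))) = alpha^2 * (t-s)
= 6^2 * (7.9700 - 3.2600)
= 36 * 4.7100
= 169.5600

169.5600


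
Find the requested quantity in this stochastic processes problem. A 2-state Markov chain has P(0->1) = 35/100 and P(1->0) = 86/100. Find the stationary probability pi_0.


Stationary distribution: pi_0 = p10/(p01+p10), pi_1 = p01/(p01+p10)
p01 = 0.3500, p10 = 0.8600
pi_0 = 0.7107

0.7107


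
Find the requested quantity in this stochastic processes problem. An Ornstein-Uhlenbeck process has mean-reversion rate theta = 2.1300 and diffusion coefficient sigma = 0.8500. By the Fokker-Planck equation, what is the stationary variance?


Stationary variance = sigma^2 / (2*theta)
= 0.8500^2 / (2*2.1300)
= 0.7225 / 4.2600
= 0.1696

0.1696


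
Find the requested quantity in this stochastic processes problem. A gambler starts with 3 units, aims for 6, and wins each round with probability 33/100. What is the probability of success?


Gambler's ruin formula:
r = q/p = 0.6700/0.3300 = 2.0303
P(win) = (1 - r^i)/(1 - r^N)
= (1 - 2.0303^3)/(1 - 2.0303^6)
= 0.1067

0.1067


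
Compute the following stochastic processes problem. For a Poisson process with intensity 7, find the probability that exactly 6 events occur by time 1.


P(N(t)=k) = (lambda*t)^k * exp(-lambda*t) / k!
lambda*t = 7
= 7^6 * exp(-7) / 6!
= 117649 * 9.1188e-04 / 720
= 0.1490

0.1490


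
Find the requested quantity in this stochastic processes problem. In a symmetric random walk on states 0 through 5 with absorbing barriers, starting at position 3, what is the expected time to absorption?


For symmetric RW on 0,...,N with absorbing barriers, E(i) = i*(N-i)
E(3) = 3 * 2 = 6

6


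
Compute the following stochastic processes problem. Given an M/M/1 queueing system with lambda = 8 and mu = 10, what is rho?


rho = lambda/mu
= 8/10
= 0.8000

0.8000


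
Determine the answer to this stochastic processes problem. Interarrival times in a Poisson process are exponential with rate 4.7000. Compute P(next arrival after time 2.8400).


P(X > t) = exp(-lambda * t)
= exp(-4.7000 * 2.8400)
= exp(-13.3480) = 1.5960e-06

1.5960e-06


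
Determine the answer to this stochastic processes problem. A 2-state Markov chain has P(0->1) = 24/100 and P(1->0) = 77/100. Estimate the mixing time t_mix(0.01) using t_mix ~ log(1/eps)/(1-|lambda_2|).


lambda_2 = |1 - p01 - p10| = |1 - 0.2400 - 0.7700| = 0.0100
t_mix ~ log(1/eps)/(1 - |lambda_2|)
= log(100)/(1 - 0.0100) = 4.6052/0.9900
= 4.6517

4.6517


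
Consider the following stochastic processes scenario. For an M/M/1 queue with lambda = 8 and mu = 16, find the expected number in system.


rho = 8/16 = 0.5000
L = rho/(1-rho)
= 0.5000/0.5000
= 1.0000

1.0000


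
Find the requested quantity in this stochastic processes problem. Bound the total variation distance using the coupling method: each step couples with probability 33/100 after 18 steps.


TV distance bound <= (1-delta)^n
= (1 - 0.3300)^18
= 0.6700^18
= 7.4020e-04

7.4020e-04


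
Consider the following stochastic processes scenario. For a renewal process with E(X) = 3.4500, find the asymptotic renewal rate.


Long-run renewal rate = 1/E(X)
= 1/3.4500
= 0.2899

0.2899


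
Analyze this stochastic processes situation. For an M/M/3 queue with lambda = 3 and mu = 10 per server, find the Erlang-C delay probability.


a = lambda/mu = 0.3000
rho = a/c = 0.1000
Erlang-C formula applied:
C(c,a) = 0.0037

0.0037


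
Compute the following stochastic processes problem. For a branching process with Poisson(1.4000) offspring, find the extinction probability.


Since mu = 1.4000 > 1, extinction prob q < 1.
Solve s = exp(mu*(s-1)) iteratively.
q = 0.4890

0.4890


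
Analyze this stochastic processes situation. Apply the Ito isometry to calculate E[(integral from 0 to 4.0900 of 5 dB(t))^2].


By Ito isometry: E[(int f dB)^2] = int f^2 dt
= 5^2 * 4.0900
= 25 * 4.0900 = 102.2500

102.2500


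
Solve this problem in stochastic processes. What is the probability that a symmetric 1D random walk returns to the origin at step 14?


P(S(14) = 0) = C(14,7) / 4^7
= 3432 / 16384
= 0.2095

0.2095


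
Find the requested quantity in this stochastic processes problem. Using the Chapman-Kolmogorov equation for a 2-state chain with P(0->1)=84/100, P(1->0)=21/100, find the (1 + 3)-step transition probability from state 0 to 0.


P^4 = P^1 * P^3
Computing via matrix multiplication of the transition matrix.
Entry (0,0) of P^4 = 0.2000

0.2000


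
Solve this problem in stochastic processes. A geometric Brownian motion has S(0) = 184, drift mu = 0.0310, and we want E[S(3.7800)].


E[S(t)] = S(0) * exp(mu * t)
= 184 * exp(0.0310 * 3.7800)
= 184 * 1.1243
= 206.8752

206.8752


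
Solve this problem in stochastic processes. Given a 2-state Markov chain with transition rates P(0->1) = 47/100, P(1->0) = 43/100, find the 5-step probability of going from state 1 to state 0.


Computing P^5 by matrix multiplication.
P = [[0.5300, 0.4700], [0.4300, 0.5700]]
After raising P to the power 5:
P^5(1,0) = 0.4778

0.4778


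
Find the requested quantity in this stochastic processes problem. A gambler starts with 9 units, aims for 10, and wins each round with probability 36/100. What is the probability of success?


Gambler's ruin formula:
r = q/p = 0.6400/0.3600 = 1.7778
P(win) = (1 - r^i)/(1 - r^N)
= (1 - 1.7778^9)/(1 - 1.7778^10)
= 0.5611

0.5611


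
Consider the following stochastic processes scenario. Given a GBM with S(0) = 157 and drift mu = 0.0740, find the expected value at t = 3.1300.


E[S(t)] = S(0) * exp(mu * t)
= 157 * exp(0.0740 * 3.1300)
= 157 * 1.2606
= 197.9206

197.9206


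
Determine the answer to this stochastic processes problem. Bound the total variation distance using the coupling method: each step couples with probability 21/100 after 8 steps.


TV distance bound <= (1-delta)^n
= (1 - 0.2100)^8
= 0.7900^8
= 0.1517

0.1517


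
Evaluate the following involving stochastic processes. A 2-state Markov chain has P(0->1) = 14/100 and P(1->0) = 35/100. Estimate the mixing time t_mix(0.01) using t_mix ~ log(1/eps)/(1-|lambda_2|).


lambda_2 = |1 - p01 - p10| = |1 - 0.1400 - 0.3500| = 0.5100
t_mix ~ log(1/eps)/(1 - |lambda_2|)
= log(100)/(1 - 0.5100) = 4.6052/0.4900
= 9.3983

9.3983


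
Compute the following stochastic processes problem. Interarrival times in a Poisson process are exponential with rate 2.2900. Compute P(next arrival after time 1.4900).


P(X > t) = exp(-lambda * t)
= exp(-2.2900 * 1.4900)
= exp(-3.4121) = 0.0330

0.0330


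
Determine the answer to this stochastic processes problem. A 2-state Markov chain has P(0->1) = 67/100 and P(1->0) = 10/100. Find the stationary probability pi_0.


Stationary distribution: pi_0 = p10/(p01+p10), pi_1 = p01/(p01+p10)
p01 = 0.6700, p10 = 0.1000
pi_0 = 0.1299

0.1299


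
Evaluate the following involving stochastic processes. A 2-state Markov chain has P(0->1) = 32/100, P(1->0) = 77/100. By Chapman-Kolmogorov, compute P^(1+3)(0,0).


P^4 = P^1 * P^3
Computing via matrix multiplication of the transition matrix.
Entry (0,0) of P^4 = 0.7064

0.7064


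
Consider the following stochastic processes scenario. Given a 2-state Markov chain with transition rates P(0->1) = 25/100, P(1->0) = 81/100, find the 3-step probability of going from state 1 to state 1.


Computing P^3 by matrix multiplication.
P = [[0.7500, 0.2500], [0.8100, 0.1900]]
After raising P to the power 3:
P^3(1,1) = 0.2357

0.2357


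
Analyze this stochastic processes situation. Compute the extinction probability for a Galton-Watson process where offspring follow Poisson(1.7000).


Since mu = 1.7000 > 1, extinction prob q < 1.
Solve s = exp(mu*(s-1)) iteratively.
q = 0.3088

0.3088


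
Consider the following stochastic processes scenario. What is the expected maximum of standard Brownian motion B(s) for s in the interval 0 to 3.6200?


E(max B(s)) = sqrt(2t/pi)
= sqrt(2*3.6200/pi)
= sqrt(2.3046)
= 1.5181

1.5181


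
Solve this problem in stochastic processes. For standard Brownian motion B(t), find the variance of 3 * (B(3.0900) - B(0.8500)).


Var(alpha*(B(t)-B(s))) = alpha^2 * (t-s)
= 3^2 * (3.0900 - 0.8500)
= 9 * 2.2400
= 20.1600

20.1600


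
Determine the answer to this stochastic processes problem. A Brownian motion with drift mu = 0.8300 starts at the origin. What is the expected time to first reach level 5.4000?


Expected first passage time = a/mu
= 5.4000/0.8300
= 6.5060

6.5060


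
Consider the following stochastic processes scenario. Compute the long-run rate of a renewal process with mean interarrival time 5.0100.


Long-run renewal rate = 1/E(X)
= 1/5.0100
= 0.1996

0.1996


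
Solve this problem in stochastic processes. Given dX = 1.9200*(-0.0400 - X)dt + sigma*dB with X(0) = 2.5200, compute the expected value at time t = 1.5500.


E[X(t)] = mu + (X(0) - mu)*exp(-theta*t)
= -0.0400 + (2.5200 - -0.0400)*exp(-1.9200*1.5500)
= -0.0400 + 2.5600 * 0.0510
= 0.0906

0.0906


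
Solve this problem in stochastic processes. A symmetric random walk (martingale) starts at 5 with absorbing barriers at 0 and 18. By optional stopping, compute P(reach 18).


By optional stopping theorem: E(M at tau) = M(0) = 5
P(hit 18)*18 + P(hit 0)*0 = 5
P(hit 18) = (5 - 0)/(18 - 0) = 5/18 = 0.2778

0.2778


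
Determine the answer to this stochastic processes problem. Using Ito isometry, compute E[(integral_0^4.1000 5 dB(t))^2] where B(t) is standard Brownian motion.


By Ito isometry: E[(int f dB)^2] = int f^2 dt
= 5^2 * 4.1000
= 25 * 4.1000 = 102.5000

102.5000


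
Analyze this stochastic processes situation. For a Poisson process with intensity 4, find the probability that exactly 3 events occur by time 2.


P(N(t)=k) = (lambda*t)^k * exp(-lambda*t) / k!
lambda*t = 8
= 8^3 * exp(-8) / 3!
= 512 * 3.3546e-04 / 6
= 0.0286

0.0286


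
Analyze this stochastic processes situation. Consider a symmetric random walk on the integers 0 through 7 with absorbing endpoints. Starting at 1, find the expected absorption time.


For symmetric RW on 0,...,N with absorbing barriers, E(i) = i*(N-i)
E(1) = 1 * 6 = 6

6


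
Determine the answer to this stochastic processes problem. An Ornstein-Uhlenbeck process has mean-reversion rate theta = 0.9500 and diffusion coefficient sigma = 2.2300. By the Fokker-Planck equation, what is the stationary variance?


Stationary variance = sigma^2 / (2*theta)
= 2.2300^2 / (2*0.9500)
= 4.9729 / 1.9000
= 2.6173

2.6173


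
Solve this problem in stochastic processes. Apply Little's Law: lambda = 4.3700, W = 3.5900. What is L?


Little's Law: L = lambda * W
= 4.3700 * 3.5900
= 15.6883

15.6883


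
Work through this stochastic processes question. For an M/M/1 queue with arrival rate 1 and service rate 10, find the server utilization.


rho = lambda/mu
= 1/10
= 0.1000

0.1000


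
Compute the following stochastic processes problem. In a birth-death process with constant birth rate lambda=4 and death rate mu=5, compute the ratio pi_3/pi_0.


For birth-death process, pi_n/pi_0 = (lambda/mu)^n
= (4/5)^3
= 0.5120

0.5120


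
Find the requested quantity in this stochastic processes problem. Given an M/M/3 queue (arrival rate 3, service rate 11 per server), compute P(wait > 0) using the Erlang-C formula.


a = lambda/mu = 0.2727
rho = a/c = 0.0909
Erlang-C formula applied:
C(c,a) = 0.0028

0.0028


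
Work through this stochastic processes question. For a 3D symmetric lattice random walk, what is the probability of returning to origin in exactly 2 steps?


P(return in 2 steps) = P(reverse first step) = 1/(2d)
= 1/6
= 0.1667

0.1667


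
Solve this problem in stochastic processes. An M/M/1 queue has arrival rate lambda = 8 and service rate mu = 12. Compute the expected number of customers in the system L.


rho = 8/12 = 0.6667
L = rho/(1-rho)
= 0.6667/0.3333
= 2.0000

2.0000


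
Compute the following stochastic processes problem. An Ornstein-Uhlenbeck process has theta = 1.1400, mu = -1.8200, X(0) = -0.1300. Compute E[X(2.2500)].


E[X(t)] = mu + (X(0) - mu)*exp(-theta*t)
= -1.8200 + (-0.1300 - -1.8200)*exp(-1.1400*2.2500)
= -1.8200 + 1.6900 * 0.0769
= -1.6900

-1.6900


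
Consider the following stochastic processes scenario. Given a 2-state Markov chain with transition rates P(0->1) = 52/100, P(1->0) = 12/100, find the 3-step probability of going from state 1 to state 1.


Computing P^3 by matrix multiplication.
P = [[0.4800, 0.5200], [0.1200, 0.8800]]
After raising P to the power 3:
P^3(1,1) = 0.8212

0.8212


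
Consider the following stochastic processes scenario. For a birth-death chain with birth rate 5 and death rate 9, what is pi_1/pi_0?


For birth-death process, pi_n/pi_0 = (lambda/mu)^n
= (5/9)^1
= 0.5556

0.5556


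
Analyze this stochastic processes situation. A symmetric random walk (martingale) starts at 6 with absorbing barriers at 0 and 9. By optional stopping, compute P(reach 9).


By optional stopping theorem: E(M at tau) = M(0) = 6
P(hit 9)*9 + P(hit 0)*0 = 6
P(hit 9) = (6 - 0)/(9 - 0) = 2/3 = 0.6667

0.6667


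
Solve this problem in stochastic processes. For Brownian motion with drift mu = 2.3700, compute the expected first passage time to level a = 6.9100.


Expected first passage time = a/mu
= 6.9100/2.3700
= 2.9156

2.9156


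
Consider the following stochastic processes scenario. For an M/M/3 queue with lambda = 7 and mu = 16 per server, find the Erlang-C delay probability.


a = lambda/mu = 0.4375
rho = a/c = 0.1458
Erlang-C formula applied:
C(c,a) = 0.0105

0.0105


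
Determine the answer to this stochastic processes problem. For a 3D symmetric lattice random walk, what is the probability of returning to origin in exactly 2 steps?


P(return in 2 steps) = P(reverse first step) = 1/(2d)
= 1/6
= 0.1667

0.1667


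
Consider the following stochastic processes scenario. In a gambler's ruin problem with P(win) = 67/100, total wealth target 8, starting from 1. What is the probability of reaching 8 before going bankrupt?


Gambler's ruin formula:
r = q/p = 0.3300/0.6700 = 0.4925
P(win) = (1 - r^i)/(1 - r^N)
= (1 - 0.4925^1)/(1 - 0.4925^8)
= 0.5092

0.5092


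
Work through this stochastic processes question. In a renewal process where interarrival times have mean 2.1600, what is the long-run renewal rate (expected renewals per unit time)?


Long-run renewal rate = 1/E(X)
= 1/2.1600
= 0.4630

0.4630


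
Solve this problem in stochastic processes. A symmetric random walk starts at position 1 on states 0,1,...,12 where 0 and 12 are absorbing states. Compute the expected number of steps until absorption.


For symmetric RW on 0,...,N with absorbing barriers, E(i) = i*(N-i)
E(1) = 1 * 11 = 11

11


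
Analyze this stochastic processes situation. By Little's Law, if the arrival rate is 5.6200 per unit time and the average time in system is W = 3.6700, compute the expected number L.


Little's Law: L = lambda * W
= 5.6200 * 3.6700
= 20.6254

20.6254


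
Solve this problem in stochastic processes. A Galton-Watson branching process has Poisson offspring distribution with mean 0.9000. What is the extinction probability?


Since mu = 0.9000 <= 1, extinction probability = 1.

1.0000


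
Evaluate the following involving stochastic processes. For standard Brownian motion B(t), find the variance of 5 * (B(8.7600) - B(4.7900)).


Var(alpha*(B(t)-B(s))) = alpha^2 * (t-s)
= 5^2 * (8.7600 - 4.7900)
= 25 * 3.9700
= 99.2500

99.2500


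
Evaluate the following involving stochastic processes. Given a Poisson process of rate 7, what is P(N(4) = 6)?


P(N(t)=k) = (lambda*t)^k * exp(-lambda*t) / k!
lambda*t = 28
= 28^6 * exp(-28) / 6!
= 481890304 * 6.9144e-13 / 720
= 4.6278e-07

4.6278e-07


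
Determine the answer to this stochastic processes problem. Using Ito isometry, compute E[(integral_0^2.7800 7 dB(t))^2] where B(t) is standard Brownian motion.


By Ito isometry: E[(int f dB)^2] = int f^2 dt
= 7^2 * 2.7800
= 49 * 2.7800 = 136.2200

136.2200


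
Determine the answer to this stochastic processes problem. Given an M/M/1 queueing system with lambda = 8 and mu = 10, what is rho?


rho = lambda/mu
= 8/10
= 0.8000

0.8000


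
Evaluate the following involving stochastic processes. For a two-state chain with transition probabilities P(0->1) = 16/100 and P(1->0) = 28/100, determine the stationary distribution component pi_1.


Stationary distribution: pi_0 = p10/(p01+p10), pi_1 = p01/(p01+p10)
p01 = 0.1600, p10 = 0.2800
pi_1 = 0.3636

0.3636


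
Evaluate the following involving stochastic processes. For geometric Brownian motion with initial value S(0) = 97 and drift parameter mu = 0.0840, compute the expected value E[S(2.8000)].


E[S(t)] = S(0) * exp(mu * t)
= 97 * exp(0.0840 * 2.8000)
= 97 * 1.2652
= 122.7207

122.7207


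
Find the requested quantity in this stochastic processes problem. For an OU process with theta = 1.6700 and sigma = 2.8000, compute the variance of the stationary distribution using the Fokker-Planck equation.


Stationary variance = sigma^2 / (2*theta)
= 2.8000^2 / (2*1.6700)
= 7.8400 / 3.3400
= 2.3473

2.3473


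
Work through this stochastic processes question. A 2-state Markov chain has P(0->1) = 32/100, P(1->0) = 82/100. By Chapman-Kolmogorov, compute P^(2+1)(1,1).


P^3 = P^2 * P^1
Computing via matrix multiplication of the transition matrix.
Entry (1,1) of P^3 = 0.2787

0.2787


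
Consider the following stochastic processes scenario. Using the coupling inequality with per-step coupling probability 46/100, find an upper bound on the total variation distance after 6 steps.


TV distance bound <= (1-delta)^n
= (1 - 0.4600)^6
= 0.5400^6
= 0.0248

0.0248


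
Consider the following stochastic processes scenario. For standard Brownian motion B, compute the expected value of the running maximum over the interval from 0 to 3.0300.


E(max B(s)) = sqrt(2t/pi)
= sqrt(2*3.0300/pi)
= sqrt(1.9290)
= 1.3889

1.3889


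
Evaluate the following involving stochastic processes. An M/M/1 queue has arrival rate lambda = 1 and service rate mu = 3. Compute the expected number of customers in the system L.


rho = 1/3 = 0.3333
L = rho/(1-rho)
= 0.3333/0.6667
= 0.5000

0.5000


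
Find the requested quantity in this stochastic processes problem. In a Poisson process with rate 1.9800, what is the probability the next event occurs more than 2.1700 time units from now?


P(X > t) = exp(-lambda * t)
= exp(-1.9800 * 2.1700)
= exp(-4.2966) = 0.0136

0.0136


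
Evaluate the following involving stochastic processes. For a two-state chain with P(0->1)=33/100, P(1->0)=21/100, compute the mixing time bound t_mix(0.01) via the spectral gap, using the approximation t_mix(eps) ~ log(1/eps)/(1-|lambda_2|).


lambda_2 = |1 - p01 - p10| = |1 - 0.3300 - 0.2100| = 0.4600
t_mix ~ log(1/eps)/(1 - |lambda_2|)
= log(100)/(1 - 0.4600) = 4.6052/0.5400
= 8.5281

8.5281


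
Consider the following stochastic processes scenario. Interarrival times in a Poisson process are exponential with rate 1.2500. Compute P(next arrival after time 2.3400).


P(X > t) = exp(-lambda * t)
= exp(-1.2500 * 2.3400)
= exp(-2.9250) = 0.0537

0.0537


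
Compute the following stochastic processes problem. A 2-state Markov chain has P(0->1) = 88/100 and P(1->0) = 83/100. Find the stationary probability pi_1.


Stationary distribution: pi_0 = p10/(p01+p10), pi_1 = p01/(p01+p10)
p01 = 0.8800, p10 = 0.8300
pi_1 = 0.5146

0.5146


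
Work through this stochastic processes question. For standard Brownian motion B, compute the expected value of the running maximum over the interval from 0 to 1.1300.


E(max B(s)) = sqrt(2t/pi)
= sqrt(2*1.1300/pi)
= sqrt(0.7194)
= 0.8482

0.8482


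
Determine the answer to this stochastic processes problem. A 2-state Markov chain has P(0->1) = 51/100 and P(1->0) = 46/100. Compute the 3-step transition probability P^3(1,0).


Computing P^3 by matrix multiplication.
P = [[0.4900, 0.5100], [0.4600, 0.5400]]
After raising P to the power 3:
P^3(1,0) = 0.4742

0.4742


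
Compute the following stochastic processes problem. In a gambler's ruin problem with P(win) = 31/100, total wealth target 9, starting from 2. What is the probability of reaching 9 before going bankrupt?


Gambler's ruin formula:
r = q/p = 0.6900/0.3100 = 2.2258
P(win) = (1 - r^i)/(1 - r^N)
= (1 - 2.2258^2)/(1 - 2.2258^9)
= 0.0030

0.0030


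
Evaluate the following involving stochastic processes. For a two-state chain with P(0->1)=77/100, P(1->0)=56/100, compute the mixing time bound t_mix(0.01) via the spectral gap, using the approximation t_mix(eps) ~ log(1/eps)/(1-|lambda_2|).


lambda_2 = |1 - p01 - p10| = |1 - 0.7700 - 0.5600| = 0.3300
t_mix ~ log(1/eps)/(1 - |lambda_2|)
= log(100)/(1 - 0.3300) = 4.6052/0.6700
= 6.8734

6.8734


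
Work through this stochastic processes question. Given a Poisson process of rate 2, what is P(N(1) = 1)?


P(N(t)=k) = (lambda*t)^k * exp(-lambda*t) / k!
lambda*t = 2
= 2^1 * exp(-2) / 1!
= 2 * 0.1353 / 1
= 0.2707

0.2707


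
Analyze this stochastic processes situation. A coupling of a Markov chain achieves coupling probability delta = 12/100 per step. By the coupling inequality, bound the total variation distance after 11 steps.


TV distance bound <= (1-delta)^n
= (1 - 0.1200)^11
= 0.8800^11
= 0.2451

0.2451


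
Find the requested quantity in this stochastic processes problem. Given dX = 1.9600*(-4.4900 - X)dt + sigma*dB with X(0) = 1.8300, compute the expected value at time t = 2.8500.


E[X(t)] = mu + (X(0) - mu)*exp(-theta*t)
= -4.4900 + (1.8300 - -4.4900)*exp(-1.9600*2.8500)
= -4.4900 + 6.3200 * 0.0037
= -4.4663

-4.4663


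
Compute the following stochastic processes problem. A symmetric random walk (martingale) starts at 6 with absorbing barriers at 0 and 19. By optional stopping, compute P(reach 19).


By optional stopping theorem: E(M at tau) = M(0) = 6
P(hit 19)*19 + P(hit 0)*0 = 6
P(hit 19) = (6 - 0)/(19 - 0) = 6/19 = 0.3158

0.3158


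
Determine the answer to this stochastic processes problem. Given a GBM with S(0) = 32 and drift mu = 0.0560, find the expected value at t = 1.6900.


E[S(t)] = S(0) * exp(mu * t)
= 32 * exp(0.0560 * 1.6900)
= 32 * 1.0993
= 35.1764

35.1764


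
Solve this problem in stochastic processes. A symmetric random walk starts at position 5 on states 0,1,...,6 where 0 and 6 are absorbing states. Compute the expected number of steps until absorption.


For symmetric RW on 0,...,N with absorbing barriers, E(i) = i*(N-i)
E(5) = 5 * 1 = 5

5


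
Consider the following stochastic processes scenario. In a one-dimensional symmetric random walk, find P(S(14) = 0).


P(S(14) = 0) = C(14,7) / 4^7
= 3432 / 16384
= 0.2095

0.2095


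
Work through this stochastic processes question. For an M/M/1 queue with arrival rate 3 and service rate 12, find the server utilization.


rho = lambda/mu
= 3/12
= 0.2500

0.2500


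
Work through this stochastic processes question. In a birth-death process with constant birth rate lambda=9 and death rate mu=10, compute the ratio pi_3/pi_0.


For birth-death process, pi_n/pi_0 = (lambda/mu)^n
= (9/10)^3
= 0.7290

0.7290


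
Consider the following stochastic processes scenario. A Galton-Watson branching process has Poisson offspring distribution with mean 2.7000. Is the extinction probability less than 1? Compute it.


Since mu = 2.7000 > 1, extinction prob q < 1.
Solve s = exp(mu*(s-1)) iteratively.
q = 0.0844

0.0844


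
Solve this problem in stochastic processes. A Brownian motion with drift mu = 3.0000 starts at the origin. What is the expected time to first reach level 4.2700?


Expected first passage time = a/mu
= 4.2700/3.0000
= 1.4233

1.4233


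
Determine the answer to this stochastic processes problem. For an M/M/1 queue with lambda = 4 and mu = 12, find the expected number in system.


rho = 4/12 = 0.3333
L = rho/(1-rho)
= 0.3333/0.6667
= 0.5000

0.5000


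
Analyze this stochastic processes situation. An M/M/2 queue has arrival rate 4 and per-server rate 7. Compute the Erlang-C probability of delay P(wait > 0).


a = lambda/mu = 0.5714
rho = a/c = 0.2857
Erlang-C formula applied:
C(c,a) = 0.1270

0.1270


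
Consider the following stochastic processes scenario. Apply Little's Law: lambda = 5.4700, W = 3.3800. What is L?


Little's Law: L = lambda * W
= 5.4700 * 3.3800
= 18.4886

18.4886


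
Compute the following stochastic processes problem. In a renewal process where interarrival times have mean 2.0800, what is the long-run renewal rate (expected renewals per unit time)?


Long-run renewal rate = 1/E(X)
= 1/2.0800
= 0.4808

0.4808


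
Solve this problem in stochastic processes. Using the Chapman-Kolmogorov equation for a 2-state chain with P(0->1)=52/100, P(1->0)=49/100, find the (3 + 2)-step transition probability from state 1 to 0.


P^5 = P^3 * P^2
Computing via matrix multiplication of the transition matrix.
Entry (1,0) of P^5 = 0.4851

0.4851


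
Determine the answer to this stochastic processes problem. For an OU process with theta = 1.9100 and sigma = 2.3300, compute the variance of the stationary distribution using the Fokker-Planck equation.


Stationary variance = sigma^2 / (2*theta)
= 2.3300^2 / (2*1.9100)
= 5.4289 / 3.8200
= 1.4212

1.4212


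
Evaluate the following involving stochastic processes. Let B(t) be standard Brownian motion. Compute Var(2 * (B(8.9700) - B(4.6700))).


Var(alpha*(B(t)-B(s))) = alpha^2 * (t-s)
= 2^2 * (8.9700 - 4.6700)
= 4 * 4.3000
= 17.2000

17.2000


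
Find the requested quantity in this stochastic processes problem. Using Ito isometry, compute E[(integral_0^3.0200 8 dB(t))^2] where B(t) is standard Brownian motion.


By Ito isometry: E[(int f dB)^2] = int f^2 dt
= 8^2 * 3.0200
= 64 * 3.0200 = 193.2800

193.2800


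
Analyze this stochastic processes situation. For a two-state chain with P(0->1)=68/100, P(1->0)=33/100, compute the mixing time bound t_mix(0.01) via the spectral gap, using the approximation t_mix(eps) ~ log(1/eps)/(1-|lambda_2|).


lambda_2 = |1 - p01 - p10| = |1 - 0.6800 - 0.3300| = 0.0100
t_mix ~ log(1/eps)/(1 - |lambda_2|)
= log(100)/(1 - 0.0100) = 4.6052/0.9900
= 4.6517

4.6517


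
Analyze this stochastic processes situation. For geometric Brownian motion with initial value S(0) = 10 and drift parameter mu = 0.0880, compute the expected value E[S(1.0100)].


E[S(t)] = S(0) * exp(mu * t)
= 10 * exp(0.0880 * 1.0100)
= 10 * 1.0929
= 10.9295

10.9295


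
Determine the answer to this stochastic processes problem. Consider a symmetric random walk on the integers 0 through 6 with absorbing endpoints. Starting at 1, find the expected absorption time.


For symmetric RW on 0,...,N with absorbing barriers, E(i) = i*(N-i)
E(1) = 1 * 5 = 5

5


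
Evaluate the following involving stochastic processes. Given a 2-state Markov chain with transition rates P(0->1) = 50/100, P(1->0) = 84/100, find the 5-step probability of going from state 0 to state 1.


Computing P^5 by matrix multiplication.
P = [[0.5000, 0.5000], [0.8400, 0.1600]]
After raising P to the power 5:
P^5(0,1) = 0.3748

0.3748
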